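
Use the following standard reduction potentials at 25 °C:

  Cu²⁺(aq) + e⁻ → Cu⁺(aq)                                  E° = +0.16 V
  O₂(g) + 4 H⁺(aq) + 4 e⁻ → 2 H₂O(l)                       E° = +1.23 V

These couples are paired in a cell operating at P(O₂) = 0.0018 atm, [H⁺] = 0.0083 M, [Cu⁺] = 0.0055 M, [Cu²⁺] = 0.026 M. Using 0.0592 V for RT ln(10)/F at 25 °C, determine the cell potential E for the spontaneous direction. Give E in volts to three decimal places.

O₂/H₂O is the cathode (higher E°), Cu²⁺/Cu⁺ the anode: E°cell = +1.23 − (+0.16) = +1.07 V, n = 4.
Overall: O₂(g) + 4 H⁺(aq) + 4 Cu⁺(aq) → 2 H₂O(l) + 4 Cu²⁺(aq)
Q = [Cu²⁺]^4 / (P(O₂)·[H⁺]^4·[Cu⁺]^4); log Q = 13.767.
E = E° − (0.0592/n) log Q = +1.07 − (0.0592/4)(13.767) = +0.866 V.

+0.866 V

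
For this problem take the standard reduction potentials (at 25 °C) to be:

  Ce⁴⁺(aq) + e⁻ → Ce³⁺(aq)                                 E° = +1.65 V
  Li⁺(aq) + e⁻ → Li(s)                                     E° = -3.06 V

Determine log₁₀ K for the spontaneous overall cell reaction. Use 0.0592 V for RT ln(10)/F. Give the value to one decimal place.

79.6

Cathode: Ce⁴⁺/Ce³⁺; anode: Li⁺/Li. E°cell = +4.71 V, n = 1.
log K = nE°cell / 0.0592 = (1)(+4.71) / 0.0592 = 79.6.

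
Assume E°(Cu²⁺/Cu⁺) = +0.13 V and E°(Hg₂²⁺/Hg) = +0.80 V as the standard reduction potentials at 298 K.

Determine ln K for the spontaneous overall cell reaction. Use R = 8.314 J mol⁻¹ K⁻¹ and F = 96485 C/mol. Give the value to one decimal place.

Cathode: Hg₂²⁺/Hg; anode: Cu²⁺/Cu⁺. E°cell = (+0.80) − (+0.13) = +0.67 V, with n = 2.
ΔG° = −nFE° = −RT ln K, so ln K = nFE°/(RT) = (2)(96485)(+0.67) / ((8.314)(298)) = 52.184.

52.2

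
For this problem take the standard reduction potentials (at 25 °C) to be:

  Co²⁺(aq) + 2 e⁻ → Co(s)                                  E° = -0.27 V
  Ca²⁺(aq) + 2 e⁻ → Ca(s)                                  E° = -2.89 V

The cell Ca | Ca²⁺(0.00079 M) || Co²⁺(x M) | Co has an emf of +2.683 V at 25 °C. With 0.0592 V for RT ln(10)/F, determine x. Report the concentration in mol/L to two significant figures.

Co²⁺/Co is the cathode, Ca²⁺/Ca the anode: E°cell = +2.62 V, n = 2.
Overall reaction: Co²⁺(aq) + Ca(s) → Co(s) + Ca²⁺(aq); Q = [Ca²⁺]^1/[Co²⁺]^1.
From E = E° − (0.0592/n) log Q: log Q = (E° − E)·n/0.0592 = (+2.62 − (+2.683))·2/0.0592 = -2.1284.
So 1·log[Co²⁺] = 1·log(0.00079) − log Q = -3.1024 − (-2.1284) = -0.9740; [Co²⁺] = 10^(-0.9740) ≈ 0.11 M.

0.11 M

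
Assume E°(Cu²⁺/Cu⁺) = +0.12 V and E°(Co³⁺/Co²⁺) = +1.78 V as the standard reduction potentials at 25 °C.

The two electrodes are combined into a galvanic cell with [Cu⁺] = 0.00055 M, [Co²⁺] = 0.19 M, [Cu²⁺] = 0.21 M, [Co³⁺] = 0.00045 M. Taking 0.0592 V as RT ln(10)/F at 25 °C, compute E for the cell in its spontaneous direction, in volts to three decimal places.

+1.352 V

Co³⁺/Co²⁺ is the cathode (higher E°), Cu²⁺/Cu⁺ the anode: E°cell = +1.78 − (+0.12) = +1.66 V, n = 1.
Overall: Co³⁺(aq) + Cu⁺(aq) → Co²⁺(aq) + Cu²⁺(aq)
Q = [Co²⁺]·[Cu²⁺] / ([Co³⁺]·[Cu⁺]); log Q = 5.207.
E = E° − (0.0592/n) log Q = +1.66 − (0.0592/1)(5.207) = +1.352 V.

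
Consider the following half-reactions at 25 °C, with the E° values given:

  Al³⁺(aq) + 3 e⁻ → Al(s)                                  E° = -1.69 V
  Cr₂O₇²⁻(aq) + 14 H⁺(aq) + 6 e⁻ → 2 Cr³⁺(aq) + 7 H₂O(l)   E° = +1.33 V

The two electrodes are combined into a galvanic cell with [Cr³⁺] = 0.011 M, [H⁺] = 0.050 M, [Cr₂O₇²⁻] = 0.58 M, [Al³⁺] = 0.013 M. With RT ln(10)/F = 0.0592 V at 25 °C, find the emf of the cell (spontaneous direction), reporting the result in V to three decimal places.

+2.914 V

Cr₂O₇²⁻/Cr³⁺ is the cathode (higher E°), Al³⁺/Al the anode: E°cell = +1.33 − (-1.69) = +3.02 V, n = 6.
Overall: Cr₂O₇²⁻(aq) + 14 H⁺(aq) + 2 Al(s) → 2 Cr³⁺(aq) + 7 H₂O(l) + 2 Al³⁺(aq)
Q = [Cr³⁺]^2·[Al³⁺]^2 / ([Cr₂O₇²⁻]·[H⁺]^14); log Q = 10.762.
E = E° − (0.0592/n) log Q = +3.02 − (0.0592/6)(10.762) = +2.914 V.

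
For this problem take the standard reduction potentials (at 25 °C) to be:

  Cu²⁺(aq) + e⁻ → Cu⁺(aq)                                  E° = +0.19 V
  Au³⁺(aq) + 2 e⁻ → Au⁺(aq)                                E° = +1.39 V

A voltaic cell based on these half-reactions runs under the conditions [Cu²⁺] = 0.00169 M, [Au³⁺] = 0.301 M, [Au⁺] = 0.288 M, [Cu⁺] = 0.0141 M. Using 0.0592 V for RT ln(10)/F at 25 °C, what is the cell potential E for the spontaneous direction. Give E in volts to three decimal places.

+1.255 V

Au³⁺/Au⁺ is the cathode (higher E°), Cu²⁺/Cu⁺ the anode: E°cell = +1.39 − (+0.19) = +1.20 V, n = 2.
Overall: Au³⁺(aq) + 2 Cu⁺(aq) → Au⁺(aq) + 2 Cu²⁺(aq)
Q = [Au⁺]·[Cu²⁺]^2 / ([Au³⁺]·[Cu⁺]^2); log Q = -1.862.
E = E° − (0.0592/n) log Q = +1.20 − (0.0592/2)(-1.862) = +1.255 V.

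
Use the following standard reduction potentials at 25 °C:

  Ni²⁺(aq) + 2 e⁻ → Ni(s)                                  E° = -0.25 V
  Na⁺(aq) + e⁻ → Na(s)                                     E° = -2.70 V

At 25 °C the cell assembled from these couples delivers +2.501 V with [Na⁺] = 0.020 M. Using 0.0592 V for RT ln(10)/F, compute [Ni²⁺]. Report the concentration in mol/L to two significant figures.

0.021 M

Ni²⁺/Ni is the cathode, Na⁺/Na the anode: E°cell = +2.45 V, n = 2.
Overall reaction: Ni²⁺(aq) + 2 Na(s) → Ni(s) + 2 Na⁺(aq); Q = [Na⁺]^2/[Ni²⁺]^1.
From E = E° − (0.0592/n) log Q: log Q = (E° − E)·n/0.0592 = (+2.45 − (+2.501))·2/0.0592 = -1.7230.
So 1·log[Ni²⁺] = 2·log(0.02) − log Q = -3.3979 − (-1.7230) = -1.6749; [Ni²⁺] = 10^(-1.6749) ≈ 0.021 M.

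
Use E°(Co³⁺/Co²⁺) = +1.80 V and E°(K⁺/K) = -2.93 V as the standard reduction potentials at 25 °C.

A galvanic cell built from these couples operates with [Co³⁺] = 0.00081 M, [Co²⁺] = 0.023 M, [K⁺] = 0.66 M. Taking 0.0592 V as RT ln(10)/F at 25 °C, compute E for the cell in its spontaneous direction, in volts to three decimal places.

Co³⁺/Co²⁺ is the cathode (higher E°), K⁺/K the anode: E°cell = +1.80 − (-2.93) = +4.73 V, n = 1.
Overall: Co³⁺(aq) + K(s) → Co²⁺(aq) + K⁺(aq)
Q = [Co²⁺]·[K⁺] / ([Co³⁺]); log Q = 1.273.
E = E° − (0.0592/n) log Q = +4.73 − (0.0592/1)(1.273) = +4.655 V.

+4.655 V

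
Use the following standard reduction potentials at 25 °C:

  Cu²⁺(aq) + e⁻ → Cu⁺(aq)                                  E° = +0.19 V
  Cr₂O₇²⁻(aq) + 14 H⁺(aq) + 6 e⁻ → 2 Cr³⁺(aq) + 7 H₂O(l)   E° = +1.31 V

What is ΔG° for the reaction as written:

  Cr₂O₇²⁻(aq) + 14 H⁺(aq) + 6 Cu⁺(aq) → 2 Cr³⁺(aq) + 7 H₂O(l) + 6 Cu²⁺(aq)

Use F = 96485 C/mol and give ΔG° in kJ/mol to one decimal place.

As written, Cr₂O₇²⁻/Cr³⁺ is reduced (cathode) and Cu²⁺/Cu⁺ is oxidised (anode), so E°cell = (+1.31) − (+0.19) = +1.12 V.
Balancing electrons gives n = 6.
ΔG° = −nFE° = −(6)(96485)(+1.12) = -648,379 J = -648.4 kJ/mol.

-648.4 kJ/mol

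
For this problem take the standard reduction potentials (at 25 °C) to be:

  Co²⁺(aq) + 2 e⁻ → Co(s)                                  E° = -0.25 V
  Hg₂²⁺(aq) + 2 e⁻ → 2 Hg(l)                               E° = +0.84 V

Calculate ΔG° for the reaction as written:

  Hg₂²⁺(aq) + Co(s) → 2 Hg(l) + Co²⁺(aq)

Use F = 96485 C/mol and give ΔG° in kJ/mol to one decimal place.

As written, Hg₂²⁺/Hg is reduced (cathode) and Co²⁺/Co is oxidised (anode), so E°cell = (+0.84) − (-0.25) = +1.09 V.
Balancing electrons gives n = 2.
ΔG° = −nFE° = −(2)(96485)(+1.09) = -210,337 J = -210.3 kJ/mol.

-210.3 kJ/mol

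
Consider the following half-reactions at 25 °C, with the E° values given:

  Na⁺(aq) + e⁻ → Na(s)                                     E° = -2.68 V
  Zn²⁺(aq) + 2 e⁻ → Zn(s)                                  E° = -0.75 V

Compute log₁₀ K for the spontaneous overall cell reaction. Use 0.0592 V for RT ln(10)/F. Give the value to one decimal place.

65.2

Cathode: Zn²⁺/Zn; anode: Na⁺/Na. E°cell = +1.93 V, n = 2.
log K = nE°cell / 0.0592 = (2)(+1.93) / 0.0592 = 65.2.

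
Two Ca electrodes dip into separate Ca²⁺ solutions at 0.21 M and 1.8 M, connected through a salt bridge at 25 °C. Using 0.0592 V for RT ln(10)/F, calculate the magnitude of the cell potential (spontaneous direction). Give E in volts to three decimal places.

+0.028 V

For a concentration cell E°cell = 0. The 1.8 M side is the cathode (reduction is favoured where [Ca²⁺] is higher).
With n = 2, E = −(0.0592/2) log([Ca²⁺]ₐₙ/[Ca²⁺]꜀ₐₜ) = −(0.0592/2) log(0.21/1.8) = −(0.0592/2)(-0.933) = +0.028 V.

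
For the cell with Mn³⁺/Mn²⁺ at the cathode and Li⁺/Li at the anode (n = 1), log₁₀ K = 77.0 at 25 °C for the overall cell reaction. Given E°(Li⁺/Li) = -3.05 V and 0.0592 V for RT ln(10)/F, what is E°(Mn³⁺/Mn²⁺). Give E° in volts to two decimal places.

+1.51 V

E°cell = (0.0592/n)·log K = (0.0592/1)(77.0) = +4.558 V.
Since Mn³⁺/Mn²⁺ is the cathode and Li⁺/Li the anode, E°cell = E°(Mn³⁺/Mn²⁺) − E°(Li⁺/Li).
So E°(Mn³⁺/Mn²⁺) = E°cell + E°(Li⁺/Li) = +4.558 + (-3.05) = +1.51 V.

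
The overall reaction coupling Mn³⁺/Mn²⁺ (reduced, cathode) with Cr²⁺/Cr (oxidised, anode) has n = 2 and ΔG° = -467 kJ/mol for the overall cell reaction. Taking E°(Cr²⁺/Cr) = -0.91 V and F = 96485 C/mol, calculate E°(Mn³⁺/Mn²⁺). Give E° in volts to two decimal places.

E°cell = −ΔG°/(nF) = −(-467×10³)/((2)(96485)) = +2.420 V.
Since Mn³⁺/Mn²⁺ is the cathode and Cr²⁺/Cr the anode, E°cell = E°(Mn³⁺/Mn²⁺) − E°(Cr²⁺/Cr).
So E°(Mn³⁺/Mn²⁺) = E°cell + E°(Cr²⁺/Cr) = +2.420 + (-0.91) = +1.51 V.

+1.51 V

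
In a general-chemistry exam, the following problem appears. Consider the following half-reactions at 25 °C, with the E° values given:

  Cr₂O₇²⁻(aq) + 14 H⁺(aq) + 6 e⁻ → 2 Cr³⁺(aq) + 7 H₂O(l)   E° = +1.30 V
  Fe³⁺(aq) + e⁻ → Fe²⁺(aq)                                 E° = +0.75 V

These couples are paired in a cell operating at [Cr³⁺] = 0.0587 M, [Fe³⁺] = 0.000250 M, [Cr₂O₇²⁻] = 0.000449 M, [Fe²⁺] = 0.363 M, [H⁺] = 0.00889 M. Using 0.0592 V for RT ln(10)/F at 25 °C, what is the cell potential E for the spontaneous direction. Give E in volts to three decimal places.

+0.445 V

Cr₂O₇²⁻/Cr³⁺ is the cathode (higher E°), Fe³⁺/Fe²⁺ the anode: E°cell = +1.30 − (+0.75) = +0.55 V, n = 6.
Overall: Cr₂O₇²⁻(aq) + 14 H⁺(aq) + 6 Fe²⁺(aq) → 2 Cr³⁺(aq) + 7 H₂O(l) + 6 Fe³⁺(aq)
Q = [Cr³⁺]^2·[Fe³⁺]^6 / ([Cr₂O₇²⁻]·[H⁺]^14·[Fe²⁺]^6); log Q = 10.629.
E = E° − (0.0592/n) log Q = +0.55 − (0.0592/6)(10.629) = +0.445 V.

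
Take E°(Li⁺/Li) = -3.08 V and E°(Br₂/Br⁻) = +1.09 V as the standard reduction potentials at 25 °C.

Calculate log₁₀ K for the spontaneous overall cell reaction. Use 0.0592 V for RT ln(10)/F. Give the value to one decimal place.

Cathode: Br₂/Br⁻; anode: Li⁺/Li. E°cell = +4.17 V, n = 2.
log K = nE°cell / 0.0592 = (2)(+4.17) / 0.0592 = 140.9.

140.9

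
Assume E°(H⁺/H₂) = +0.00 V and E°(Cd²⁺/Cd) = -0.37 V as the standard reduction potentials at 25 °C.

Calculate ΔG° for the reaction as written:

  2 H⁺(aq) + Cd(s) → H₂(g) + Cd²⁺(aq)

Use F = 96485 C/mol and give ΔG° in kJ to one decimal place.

-71.4 kJ

As written, H⁺/H₂ is reduced (cathode) and Cd²⁺/Cd is oxidised (anode), so E°cell = (+0.00) − (-0.37) = +0.37 V.
Balancing electrons gives n = 2.
ΔG° = −nFE° = −(2)(96485)(+0.37) = -71,399 J = -71.4 kJ.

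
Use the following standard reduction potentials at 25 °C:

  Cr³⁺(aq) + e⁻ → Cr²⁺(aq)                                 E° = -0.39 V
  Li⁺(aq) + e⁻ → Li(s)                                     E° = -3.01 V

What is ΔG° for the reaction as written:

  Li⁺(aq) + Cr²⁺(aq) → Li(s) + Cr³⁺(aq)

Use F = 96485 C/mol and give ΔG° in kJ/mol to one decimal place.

+252.8 kJ/mol

As written, Li⁺/Li is reduced (cathode) and Cr³⁺/Cr²⁺ is oxidised (anode), so E°cell = (-3.01) − (-0.39) = -2.62 V.
Balancing electrons gives n = 1.
ΔG° = −nFE° = −(1)(96485)(-2.62) = 252,791 J = +252.8 kJ/mol.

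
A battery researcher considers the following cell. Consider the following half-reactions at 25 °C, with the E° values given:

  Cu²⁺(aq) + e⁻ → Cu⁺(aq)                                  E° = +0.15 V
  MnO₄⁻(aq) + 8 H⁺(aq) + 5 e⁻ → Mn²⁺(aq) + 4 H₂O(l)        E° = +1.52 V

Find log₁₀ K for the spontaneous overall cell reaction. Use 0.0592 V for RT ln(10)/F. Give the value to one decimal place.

Cathode: MnO₄⁻/Mn²⁺; anode: Cu²⁺/Cu⁺. E°cell = +1.37 V, n = 5.
log K = nE°cell / 0.0592 = (5)(+1.37) / 0.0592 = 115.7.

115.7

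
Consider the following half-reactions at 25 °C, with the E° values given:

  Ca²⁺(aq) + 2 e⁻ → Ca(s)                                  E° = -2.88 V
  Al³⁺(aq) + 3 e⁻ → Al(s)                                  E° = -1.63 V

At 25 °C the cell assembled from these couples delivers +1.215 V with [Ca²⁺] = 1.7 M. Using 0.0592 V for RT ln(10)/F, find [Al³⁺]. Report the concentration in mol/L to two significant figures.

Al³⁺/Al is the cathode, Ca²⁺/Ca the anode: E°cell = +1.25 V, n = 6.
Overall reaction: 2 Al³⁺(aq) + 3 Ca(s) → 2 Al(s) + 3 Ca²⁺(aq); Q = [Ca²⁺]^3/[Al³⁺]^2.
From E = E° − (0.0592/n) log Q: log Q = (E° − E)·n/0.0592 = (+1.25 − (+1.215))·6/0.0592 = 3.5473.
So 2·log[Al³⁺] = 3·log(1.7) − log Q = 0.6913 − (3.5473) = -2.8560; log[Al³⁺] = -2.8560 / 2 = -1.4280; [Al³⁺] = 10^(-1.4280) ≈ 0.037 M.

0.037 M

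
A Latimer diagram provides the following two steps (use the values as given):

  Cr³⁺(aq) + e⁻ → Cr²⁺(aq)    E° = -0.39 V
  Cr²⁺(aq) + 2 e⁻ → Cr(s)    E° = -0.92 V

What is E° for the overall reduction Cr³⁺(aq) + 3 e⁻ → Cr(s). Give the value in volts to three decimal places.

-0.743 V

Standard free energies of sequential steps add: ΔG°₃ = ΔG°₁ + ΔG°₂, so n₃E°₃ = n₁E°₁ + n₂E°₂.
E°₃ = (1×-0.39 + 2×-0.92) / 3 = (-2.230) / 3 = -0.743 V.
Simply averaging or adding the two E° values would be wrong; the electron-weighted sum is required.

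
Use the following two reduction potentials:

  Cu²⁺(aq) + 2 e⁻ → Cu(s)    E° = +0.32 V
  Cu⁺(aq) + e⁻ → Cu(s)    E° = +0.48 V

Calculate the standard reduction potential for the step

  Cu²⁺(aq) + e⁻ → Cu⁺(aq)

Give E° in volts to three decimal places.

Sequential free energies add, so n₃E°₃ = n₁E°₁ + n₂E°₂.
With n₃ = 2, and the known step contributing 1×(+0.48) V, the unknown satisfies 1·E° = 2×(+0.32) − 1×(+0.48) = +0.160.
E° = +0.160 / 1 = +0.160 V.

+0.160 V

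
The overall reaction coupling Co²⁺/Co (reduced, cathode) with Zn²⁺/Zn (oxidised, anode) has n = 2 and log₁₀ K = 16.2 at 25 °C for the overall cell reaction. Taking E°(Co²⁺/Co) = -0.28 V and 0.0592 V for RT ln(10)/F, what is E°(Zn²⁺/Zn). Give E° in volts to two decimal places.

-0.76 V

E°cell = (0.0592/n)·log K = (0.0592/2)(16.2) = +0.480 V.
Since Co²⁺/Co is the cathode and Zn²⁺/Zn the anode, E°cell = E°(Co²⁺/Co) − E°(Zn²⁺/Zn).
So E°(Zn²⁺/Zn) = E°(Co²⁺/Co) − E°cell = (-0.28) − (+0.480) = -0.76 V.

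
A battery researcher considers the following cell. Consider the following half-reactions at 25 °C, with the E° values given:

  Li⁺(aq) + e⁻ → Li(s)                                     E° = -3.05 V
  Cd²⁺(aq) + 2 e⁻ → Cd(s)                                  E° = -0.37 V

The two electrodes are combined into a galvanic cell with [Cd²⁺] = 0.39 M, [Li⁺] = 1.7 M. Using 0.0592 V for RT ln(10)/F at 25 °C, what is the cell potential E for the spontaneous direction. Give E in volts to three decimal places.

Cd²⁺/Cd is the cathode (higher E°), Li⁺/Li the anode: E°cell = -0.37 − (-3.05) = +2.68 V, n = 2.
Overall: Cd²⁺(aq) + 2 Li(s) → Cd(s) + 2 Li⁺(aq)
Q = [Li⁺]^2 / ([Cd²⁺]); log Q = 0.870.
E = E° − (0.0592/n) log Q = +2.68 − (0.0592/2)(0.870) = +2.654 V.

+2.654 V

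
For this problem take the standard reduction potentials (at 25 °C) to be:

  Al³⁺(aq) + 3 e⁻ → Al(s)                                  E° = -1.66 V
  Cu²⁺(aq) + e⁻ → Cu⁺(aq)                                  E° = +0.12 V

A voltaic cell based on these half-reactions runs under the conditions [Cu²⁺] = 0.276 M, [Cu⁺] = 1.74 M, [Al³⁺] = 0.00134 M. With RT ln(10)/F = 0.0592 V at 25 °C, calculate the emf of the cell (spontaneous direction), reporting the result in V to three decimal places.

+1.789 V

Cu²⁺/Cu⁺ is the cathode (higher E°), Al³⁺/Al the anode: E°cell = +0.12 − (-1.66) = +1.78 V, n = 3.
Overall: 3 Cu²⁺(aq) + Al(s) → 3 Cu⁺(aq) + Al³⁺(aq)
Q = [Cu⁺]^3·[Al³⁺] / ([Cu²⁺]^3); log Q = -0.474.
E = E° − (0.0592/n) log Q = +1.78 − (0.0592/3)(-0.474) = +1.789 V.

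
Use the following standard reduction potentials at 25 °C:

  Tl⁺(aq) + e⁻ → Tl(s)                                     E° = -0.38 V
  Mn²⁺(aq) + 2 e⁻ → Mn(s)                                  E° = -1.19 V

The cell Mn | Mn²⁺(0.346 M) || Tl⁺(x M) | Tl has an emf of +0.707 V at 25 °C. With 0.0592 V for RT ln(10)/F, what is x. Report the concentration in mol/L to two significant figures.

0.011 M

Tl⁺/Tl is the cathode, Mn²⁺/Mn the anode: E°cell = +0.81 V, n = 2.
Overall reaction: 2 Tl⁺(aq) + Mn(s) → 2 Tl(s) + Mn²⁺(aq); Q = [Mn²⁺]^1/[Tl⁺]^2.
From E = E° − (0.0592/n) log Q: log Q = (E° − E)·n/0.0592 = (+0.81 − (+0.707))·2/0.0592 = 3.4797.
So 2·log[Tl⁺] = 1·log(0.346) − log Q = -0.4609 − (3.4797) = -3.9406; log[Tl⁺] = -3.9406 / 2 = -1.9703; [Tl⁺] = 10^(-1.9703) ≈ 0.011 M.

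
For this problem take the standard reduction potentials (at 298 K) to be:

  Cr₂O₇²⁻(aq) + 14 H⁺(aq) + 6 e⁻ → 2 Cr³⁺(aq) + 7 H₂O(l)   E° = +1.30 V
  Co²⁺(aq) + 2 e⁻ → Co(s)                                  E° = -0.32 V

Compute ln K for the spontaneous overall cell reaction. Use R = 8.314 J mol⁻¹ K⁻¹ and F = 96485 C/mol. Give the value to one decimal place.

Cathode: Cr₂O₇²⁻/Cr³⁺; anode: Co²⁺/Co. E°cell = (+1.30) − (-0.32) = +1.62 V, with n = 6.
ΔG° = −nFE° = −RT ln K, so ln K = nFE°/(RT) = (6)(96485)(+1.62) / ((8.314)(298)) = 378.530.

378.5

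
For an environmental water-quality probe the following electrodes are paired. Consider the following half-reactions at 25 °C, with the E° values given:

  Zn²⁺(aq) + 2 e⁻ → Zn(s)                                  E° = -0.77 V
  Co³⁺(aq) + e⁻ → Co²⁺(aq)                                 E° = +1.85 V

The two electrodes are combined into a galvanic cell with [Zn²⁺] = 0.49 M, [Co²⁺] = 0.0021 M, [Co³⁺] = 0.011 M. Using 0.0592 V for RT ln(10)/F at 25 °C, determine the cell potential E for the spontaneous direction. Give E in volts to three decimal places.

Co³⁺/Co²⁺ is the cathode (higher E°), Zn²⁺/Zn the anode: E°cell = +1.85 − (-0.77) = +2.62 V, n = 2.
Overall: 2 Co³⁺(aq) + Zn(s) → 2 Co²⁺(aq) + Zn²⁺(aq)
Q = [Co²⁺]^2·[Zn²⁺] / ([Co³⁺]^2); log Q = -1.748.
E = E° − (0.0592/n) log Q = +2.62 − (0.0592/2)(-1.748) = +2.672 V.

+2.672 V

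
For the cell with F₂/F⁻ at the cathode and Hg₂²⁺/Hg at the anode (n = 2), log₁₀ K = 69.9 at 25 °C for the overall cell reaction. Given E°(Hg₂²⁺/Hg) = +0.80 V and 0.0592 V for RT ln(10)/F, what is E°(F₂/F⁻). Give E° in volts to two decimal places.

E°cell = (0.0592/n)·log K = (0.0592/2)(69.9) = +2.069 V.
Since F₂/F⁻ is the cathode and Hg₂²⁺/Hg the anode, E°cell = E°(F₂/F⁻) − E°(Hg₂²⁺/Hg).
So E°(F₂/F⁻) = E°cell + E°(Hg₂²⁺/Hg) = +2.069 + (+0.80) = +2.87 V.

+2.87 V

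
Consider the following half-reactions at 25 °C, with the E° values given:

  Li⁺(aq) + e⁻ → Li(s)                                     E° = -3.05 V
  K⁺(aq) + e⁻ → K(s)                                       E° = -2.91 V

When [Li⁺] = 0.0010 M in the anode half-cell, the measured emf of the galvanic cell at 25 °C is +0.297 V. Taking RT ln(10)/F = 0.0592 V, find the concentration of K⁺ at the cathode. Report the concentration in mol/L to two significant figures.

K⁺/K is the cathode, Li⁺/Li the anode: E°cell = +0.14 V, n = 1.
Overall reaction: K⁺(aq) + Li(s) → K(s) + Li⁺(aq); Q = [Li⁺]^1/[K⁺]^1.
From E = E° − (0.0592/n) log Q: log Q = (E° − E)·n/0.0592 = (+0.14 − (+0.297))·1/0.0592 = -2.6520.
So 1·log[K⁺] = 1·log(0.001) − log Q = -3.0000 − (-2.6520) = -0.3480; [K⁺] = 10^(-0.3480) ≈ 0.45 M.

0.45 M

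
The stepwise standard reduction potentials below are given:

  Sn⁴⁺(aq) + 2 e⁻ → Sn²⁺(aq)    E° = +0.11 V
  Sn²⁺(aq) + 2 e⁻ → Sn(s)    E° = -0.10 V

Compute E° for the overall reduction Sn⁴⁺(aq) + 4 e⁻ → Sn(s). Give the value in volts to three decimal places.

Standard free energies of sequential steps add: ΔG°₃ = ΔG°₁ + ΔG°₂, so n₃E°₃ = n₁E°₁ + n₂E°₂.
E°₃ = (2×+0.11 + 2×-0.10) / 4 = (+0.020) / 4 = +0.005 V.

+0.005 V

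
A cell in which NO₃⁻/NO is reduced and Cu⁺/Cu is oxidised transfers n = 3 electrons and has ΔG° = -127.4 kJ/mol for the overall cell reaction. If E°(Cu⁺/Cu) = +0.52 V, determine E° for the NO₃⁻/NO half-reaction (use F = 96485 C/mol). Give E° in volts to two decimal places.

E°cell = −ΔG°/(nF) = −(-127.4×10³)/((3)(96485)) = +0.440 V.
Since NO₃⁻/NO is the cathode and Cu⁺/Cu the anode, E°cell = E°(NO₃⁻/NO) − E°(Cu⁺/Cu).
So E°(NO₃⁻/NO) = E°cell + E°(Cu⁺/Cu) = +0.440 + (+0.52) = +0.96 V.

+0.96 V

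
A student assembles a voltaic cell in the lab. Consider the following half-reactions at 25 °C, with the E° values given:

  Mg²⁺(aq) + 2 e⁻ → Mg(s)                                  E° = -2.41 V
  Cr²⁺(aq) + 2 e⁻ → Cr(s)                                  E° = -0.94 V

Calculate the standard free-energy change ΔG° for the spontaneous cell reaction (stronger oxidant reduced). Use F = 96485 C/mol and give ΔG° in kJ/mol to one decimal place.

-283.7 kJ/mol

Cr²⁺/Cr (E° = -0.94 V) is the cathode; Mg²⁺/Mg (E° = -2.41 V) is the anode, so E°cell = +1.47 V.
Balancing electrons gives n = 2 (lcm of 2 and 2).
ΔG° = −nFE° = −(2)(96485)(+1.47) = -283,666 J = -283.7 kJ/mol.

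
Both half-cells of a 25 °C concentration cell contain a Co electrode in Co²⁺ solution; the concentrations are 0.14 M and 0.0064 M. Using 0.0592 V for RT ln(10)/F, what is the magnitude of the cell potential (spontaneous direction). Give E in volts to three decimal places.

For a concentration cell E°cell = 0. The 0.14 M side is the cathode (reduction is favoured where [Co²⁺] is higher).
With n = 2, E = −(0.0592/2) log([Co²⁺]ₐₙ/[Co²⁺]꜀ₐₜ) = −(0.0592/2) log(0.0064/0.14) = −(0.0592/2)(-1.340) = +0.040 V.

+0.040 V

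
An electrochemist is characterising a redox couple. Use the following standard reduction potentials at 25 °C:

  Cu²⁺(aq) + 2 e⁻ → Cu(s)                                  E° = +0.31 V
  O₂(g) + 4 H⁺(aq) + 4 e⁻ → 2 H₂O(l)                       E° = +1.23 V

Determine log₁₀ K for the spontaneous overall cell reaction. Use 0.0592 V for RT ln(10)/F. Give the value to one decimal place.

Cathode: O₂/H₂O; anode: Cu²⁺/Cu. E°cell = +0.92 V, n = 4.
log K = nE°cell / 0.0592 = (4)(+0.92) / 0.0592 = 62.2.

62.2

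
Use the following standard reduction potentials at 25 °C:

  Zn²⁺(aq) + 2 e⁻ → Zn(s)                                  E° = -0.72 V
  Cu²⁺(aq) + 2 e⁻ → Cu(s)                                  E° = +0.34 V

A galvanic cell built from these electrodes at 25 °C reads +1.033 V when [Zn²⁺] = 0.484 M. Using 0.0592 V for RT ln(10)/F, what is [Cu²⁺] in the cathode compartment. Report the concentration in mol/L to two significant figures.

Cu²⁺/Cu is the cathode, Zn²⁺/Zn the anode: E°cell = +1.06 V, n = 2.
Overall reaction: Cu²⁺(aq) + Zn(s) → Cu(s) + Zn²⁺(aq); Q = [Zn²⁺]^1/[Cu²⁺]^1.
From E = E° − (0.0592/n) log Q: log Q = (E° − E)·n/0.0592 = (+1.06 − (+1.033))·2/0.0592 = 0.9122.
So 1·log[Cu²⁺] = 1·log(0.484) − log Q = -0.3152 − (0.9122) = -1.2274; [Cu²⁺] = 10^(-1.2274) ≈ 0.059 M.

0.059 M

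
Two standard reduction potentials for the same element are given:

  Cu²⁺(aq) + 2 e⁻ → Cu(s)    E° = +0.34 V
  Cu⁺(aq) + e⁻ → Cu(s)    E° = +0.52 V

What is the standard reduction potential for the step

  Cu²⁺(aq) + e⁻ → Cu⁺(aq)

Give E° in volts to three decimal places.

+0.160 V

Sequential free energies add, so n₃E°₃ = n₁E°₁ + n₂E°₂.
With n₃ = 2, and the known step contributing 1×(+0.52) V, the unknown satisfies 1·E° = 2×(+0.34) − 1×(+0.52) = +0.160.
E° = +0.160 / 1 = +0.160 V.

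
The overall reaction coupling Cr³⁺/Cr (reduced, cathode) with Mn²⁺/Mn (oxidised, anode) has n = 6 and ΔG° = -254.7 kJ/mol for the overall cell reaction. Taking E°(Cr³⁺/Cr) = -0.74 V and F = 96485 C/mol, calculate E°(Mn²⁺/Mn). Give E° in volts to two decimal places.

-1.18 V

E°cell = −ΔG°/(nF) = −(-254.7×10³)/((6)(96485)) = +0.440 V.
Since Cr³⁺/Cr is the cathode and Mn²⁺/Mn the anode, E°cell = E°(Cr³⁺/Cr) − E°(Mn²⁺/Mn).
So E°(Mn²⁺/Mn) = E°(Cr³⁺/Cr) − E°cell = (-0.74) − (+0.440) = -1.18 V.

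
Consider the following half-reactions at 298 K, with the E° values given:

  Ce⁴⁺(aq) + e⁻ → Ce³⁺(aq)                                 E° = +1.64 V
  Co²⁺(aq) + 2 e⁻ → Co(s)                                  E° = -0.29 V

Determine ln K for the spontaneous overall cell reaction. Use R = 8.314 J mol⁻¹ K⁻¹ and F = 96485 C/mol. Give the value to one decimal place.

150.3

Cathode: Ce⁴⁺/Ce³⁺; anode: Co²⁺/Co. E°cell = (+1.64) − (-0.29) = +1.93 V, with n = 2.
ΔG° = −nFE° = −RT ln K, so ln K = nFE°/(RT) = (2)(96485)(+1.93) / ((8.314)(298)) = 150.321.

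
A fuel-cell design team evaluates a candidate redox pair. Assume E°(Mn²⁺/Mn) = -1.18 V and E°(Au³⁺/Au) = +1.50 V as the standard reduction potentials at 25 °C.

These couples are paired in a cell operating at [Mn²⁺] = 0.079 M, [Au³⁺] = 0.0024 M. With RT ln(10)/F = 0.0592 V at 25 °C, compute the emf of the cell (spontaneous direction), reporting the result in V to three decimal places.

+2.661 V

Au³⁺/Au is the cathode (higher E°), Mn²⁺/Mn the anode: E°cell = +1.50 − (-1.18) = +2.68 V, n = 6.
Overall: 2 Au³⁺(aq) + 3 Mn(s) → 2 Au(s) + 3 Mn²⁺(aq)
Q = [Mn²⁺]^3 / ([Au³⁺]^2); log Q = 1.932.
E = E° − (0.0592/n) log Q = +2.68 − (0.0592/6)(1.932) = +2.661 V.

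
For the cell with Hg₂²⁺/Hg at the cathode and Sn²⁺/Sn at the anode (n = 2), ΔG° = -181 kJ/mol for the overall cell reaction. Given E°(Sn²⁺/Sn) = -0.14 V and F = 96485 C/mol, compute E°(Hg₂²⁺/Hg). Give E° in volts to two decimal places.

E°cell = −ΔG°/(nF) = −(-181×10³)/((2)(96485)) = +0.938 V.
Since Hg₂²⁺/Hg is the cathode and Sn²⁺/Sn the anode, E°cell = E°(Hg₂²⁺/Hg) − E°(Sn²⁺/Sn).
So E°(Hg₂²⁺/Hg) = E°cell + E°(Sn²⁺/Sn) = +0.938 + (-0.14) = +0.80 V.

+0.80 V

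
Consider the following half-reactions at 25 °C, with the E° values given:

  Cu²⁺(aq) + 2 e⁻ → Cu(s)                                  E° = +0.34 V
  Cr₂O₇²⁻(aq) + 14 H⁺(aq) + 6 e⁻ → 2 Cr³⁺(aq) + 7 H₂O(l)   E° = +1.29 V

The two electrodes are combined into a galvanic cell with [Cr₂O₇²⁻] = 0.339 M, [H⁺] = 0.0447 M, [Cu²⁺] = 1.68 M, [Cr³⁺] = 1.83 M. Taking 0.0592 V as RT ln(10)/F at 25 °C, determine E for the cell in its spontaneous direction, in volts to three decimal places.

+0.747 V

Cr₂O₇²⁻/Cr³⁺ is the cathode (higher E°), Cu²⁺/Cu the anode: E°cell = +1.29 − (+0.34) = +0.95 V, n = 6.
Overall: Cr₂O₇²⁻(aq) + 14 H⁺(aq) + 3 Cu(s) → 2 Cr³⁺(aq) + 7 H₂O(l) + 3 Cu²⁺(aq)
Q = [Cr³⁺]^2·[Cu²⁺]^3 / ([Cr₂O₇²⁻]·[H⁺]^14); log Q = 20.566.
E = E° − (0.0592/n) log Q = +0.95 − (0.0592/6)(20.566) = +0.747 V.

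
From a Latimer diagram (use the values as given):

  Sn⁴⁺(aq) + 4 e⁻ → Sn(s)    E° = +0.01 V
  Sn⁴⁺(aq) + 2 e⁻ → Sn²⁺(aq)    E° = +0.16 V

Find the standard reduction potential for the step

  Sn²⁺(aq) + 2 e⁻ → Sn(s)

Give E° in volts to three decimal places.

-0.140 V

Sequential free energies add, so n₃E°₃ = n₁E°₁ + n₂E°₂.
With n₃ = 4, and the known step contributing 2×(+0.16) V, the unknown satisfies 2·E° = 4×(+0.01) − 2×(+0.16) = -0.280.
E° = -0.280 / 2 = -0.140 V.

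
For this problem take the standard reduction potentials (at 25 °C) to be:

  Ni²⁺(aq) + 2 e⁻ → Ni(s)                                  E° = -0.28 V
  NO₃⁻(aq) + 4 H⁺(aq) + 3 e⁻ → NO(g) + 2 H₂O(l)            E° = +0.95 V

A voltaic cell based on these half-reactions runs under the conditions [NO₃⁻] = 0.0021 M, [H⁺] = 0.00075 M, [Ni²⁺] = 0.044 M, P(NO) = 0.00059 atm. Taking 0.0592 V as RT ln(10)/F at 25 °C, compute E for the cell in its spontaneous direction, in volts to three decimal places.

NO₃⁻/NO is the cathode (higher E°), Ni²⁺/Ni the anode: E°cell = +0.95 − (-0.28) = +1.23 V, n = 6.
Overall: 2 NO₃⁻(aq) + 8 H⁺(aq) + 3 Ni(s) → 2 NO(g) + 4 H₂O(l) + 3 Ni²⁺(aq)
Q = P(NO)^2·[Ni²⁺]^3 / ([NO₃⁻]^2·[H⁺]^8); log Q = 19.827.
E = E° − (0.0592/n) log Q = +1.23 − (0.0592/6)(19.827) = +1.034 V.

+1.034 V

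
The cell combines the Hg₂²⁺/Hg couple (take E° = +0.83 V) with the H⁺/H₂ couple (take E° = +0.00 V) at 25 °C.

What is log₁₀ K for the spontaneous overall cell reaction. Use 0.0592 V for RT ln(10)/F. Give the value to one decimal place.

Cathode: Hg₂²⁺/Hg; anode: H⁺/H₂. E°cell = +0.83 V, n = 2.
log K = nE°cell / 0.0592 = (2)(+0.83) / 0.0592 = 28.0.

28.0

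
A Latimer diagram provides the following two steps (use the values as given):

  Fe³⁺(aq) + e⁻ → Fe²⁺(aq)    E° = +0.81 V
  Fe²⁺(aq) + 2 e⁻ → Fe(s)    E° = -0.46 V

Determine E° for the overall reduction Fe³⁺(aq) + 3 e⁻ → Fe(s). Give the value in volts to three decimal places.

-0.037 V

Since ΔG° = −nFE° is additive over sequential reductions, n₃E°₃ = n₁E°₁ + n₂E°₂.
E°₃ = (1×+0.81 + 2×-0.46) / 3 = (-0.110) / 3 = -0.037 V.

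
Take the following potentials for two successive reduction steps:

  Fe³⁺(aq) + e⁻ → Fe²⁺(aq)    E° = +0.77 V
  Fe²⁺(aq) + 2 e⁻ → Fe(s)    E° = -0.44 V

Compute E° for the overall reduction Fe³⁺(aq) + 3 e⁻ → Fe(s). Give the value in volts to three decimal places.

-0.037 V

Standard free energies of sequential steps add: ΔG°₃ = ΔG°₁ + ΔG°₂, so n₃E°₃ = n₁E°₁ + n₂E°₂.
E°₃ = (1×+0.77 + 2×-0.44) / 3 = (-0.110) / 3 = -0.037 V.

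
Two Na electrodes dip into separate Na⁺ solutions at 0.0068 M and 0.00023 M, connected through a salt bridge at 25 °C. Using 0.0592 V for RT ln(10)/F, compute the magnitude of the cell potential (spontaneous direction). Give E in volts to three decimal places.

For a concentration cell E°cell = 0. The 0.0068 M side is the cathode (reduction is favoured where [Na⁺] is higher).
With n = 1, E = −(0.0592/1) log([Na⁺]ₐₙ/[Na⁺]꜀ₐₜ) = −(0.0592/1) log(0.00023/0.0068) = −(0.0592/1)(-1.471) = +0.087 V.

+0.087 V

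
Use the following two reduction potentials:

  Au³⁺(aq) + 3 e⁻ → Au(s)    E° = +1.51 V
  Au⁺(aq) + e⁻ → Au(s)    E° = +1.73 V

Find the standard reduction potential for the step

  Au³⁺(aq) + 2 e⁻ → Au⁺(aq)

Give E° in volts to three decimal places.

Sequential free energies add, so n₃E°₃ = n₁E°₁ + n₂E°₂.
With n₃ = 3, and the known step contributing 1×(+1.73) V, the unknown satisfies 2·E° = 3×(+1.51) − 1×(+1.73) = +2.800.
E° = +2.800 / 2 = +1.400 V.

+1.400 V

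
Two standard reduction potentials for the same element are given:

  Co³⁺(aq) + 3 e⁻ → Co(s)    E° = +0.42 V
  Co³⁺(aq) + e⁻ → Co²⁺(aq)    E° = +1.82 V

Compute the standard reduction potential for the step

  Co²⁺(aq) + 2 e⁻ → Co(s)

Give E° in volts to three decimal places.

Sequential free energies add, so n₃E°₃ = n₁E°₁ + n₂E°₂.
With n₃ = 3, and the known step contributing 1×(+1.82) V, the unknown satisfies 2·E° = 3×(+0.42) − 1×(+1.82) = -0.560.
E° = -0.560 / 2 = -0.280 V.

-0.280 V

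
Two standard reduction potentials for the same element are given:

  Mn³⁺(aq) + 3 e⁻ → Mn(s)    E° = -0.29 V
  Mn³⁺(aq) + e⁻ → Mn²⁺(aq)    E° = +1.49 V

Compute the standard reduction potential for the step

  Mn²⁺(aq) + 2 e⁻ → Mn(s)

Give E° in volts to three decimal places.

-1.180 V

Sequential free energies add, so n₃E°₃ = n₁E°₁ + n₂E°₂.
With n₃ = 3, and the known step contributing 1×(+1.49) V, the unknown satisfies 2·E° = 3×(-0.29) − 1×(+1.49) = -2.360.
E° = -2.360 / 2 = -1.180 V.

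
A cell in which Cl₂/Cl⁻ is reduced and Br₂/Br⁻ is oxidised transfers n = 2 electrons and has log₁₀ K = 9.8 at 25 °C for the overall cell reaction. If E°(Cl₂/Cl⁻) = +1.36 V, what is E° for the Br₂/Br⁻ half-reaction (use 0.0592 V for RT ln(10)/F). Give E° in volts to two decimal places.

+1.07 V

E°cell = (0.0592/n)·log K = (0.0592/2)(9.8) = +0.290 V.
Since Cl₂/Cl⁻ is the cathode and Br₂/Br⁻ the anode, E°cell = E°(Cl₂/Cl⁻) − E°(Br₂/Br⁻).
So E°(Br₂/Br⁻) = E°(Cl₂/Cl⁻) − E°cell = (+1.36) − (+0.290) = +1.07 V.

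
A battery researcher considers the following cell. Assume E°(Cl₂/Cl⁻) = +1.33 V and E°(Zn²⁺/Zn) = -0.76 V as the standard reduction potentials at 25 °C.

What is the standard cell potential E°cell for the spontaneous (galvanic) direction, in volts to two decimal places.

The Cl₂/Cl⁻ couple has the higher reduction potential, so it is the cathode; Zn²⁺/Zn is oxidised at the anode.
E°cell = E°(cathode) − E°(anode) = (+1.33) − (-0.76) = +2.09 V.

+2.09 V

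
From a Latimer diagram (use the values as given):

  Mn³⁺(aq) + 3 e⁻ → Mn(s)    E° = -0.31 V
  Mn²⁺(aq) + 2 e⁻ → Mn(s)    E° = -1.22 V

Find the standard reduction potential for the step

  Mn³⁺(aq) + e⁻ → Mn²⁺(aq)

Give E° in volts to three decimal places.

Sequential free energies add, so n₃E°₃ = n₁E°₁ + n₂E°₂.
With n₃ = 3, and the known step contributing 2×(-1.22) V, the unknown satisfies 1·E° = 3×(-0.31) − 2×(-1.22) = +1.510.
E° = +1.510 / 1 = +1.510 V.

+1.510 V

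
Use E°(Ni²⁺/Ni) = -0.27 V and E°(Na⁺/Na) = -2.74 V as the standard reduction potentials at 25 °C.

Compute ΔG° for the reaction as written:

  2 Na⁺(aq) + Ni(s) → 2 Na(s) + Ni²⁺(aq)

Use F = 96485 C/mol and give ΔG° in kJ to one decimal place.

+476.6 kJ

As written, Na⁺/Na is reduced (cathode) and Ni²⁺/Ni is oxidised (anode), so E°cell = (-2.74) − (-0.27) = -2.47 V.
Balancing electrons gives n = 2.
ΔG° = −nFE° = −(2)(96485)(-2.47) = 476,636 J = +476.6 kJ.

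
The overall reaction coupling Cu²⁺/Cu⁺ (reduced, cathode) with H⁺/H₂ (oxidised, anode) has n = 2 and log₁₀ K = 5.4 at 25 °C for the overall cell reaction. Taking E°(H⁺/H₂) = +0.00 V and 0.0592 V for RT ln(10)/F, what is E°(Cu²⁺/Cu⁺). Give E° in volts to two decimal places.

E°cell = (0.0592/n)·log K = (0.0592/2)(5.4) = +0.160 V.
Since Cu²⁺/Cu⁺ is the cathode and H⁺/H₂ the anode, E°cell = E°(Cu²⁺/Cu⁺) − E°(H⁺/H₂).
So E°(Cu²⁺/Cu⁺) = E°cell + E°(H⁺/H₂) = +0.160 + (+0.00) = +0.16 V.

+0.16 V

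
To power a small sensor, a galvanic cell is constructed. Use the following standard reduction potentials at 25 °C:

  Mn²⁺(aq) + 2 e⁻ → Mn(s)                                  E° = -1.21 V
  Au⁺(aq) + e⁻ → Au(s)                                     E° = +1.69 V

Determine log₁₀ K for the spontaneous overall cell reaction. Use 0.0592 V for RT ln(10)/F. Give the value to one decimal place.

Cathode: Au⁺/Au; anode: Mn²⁺/Mn. E°cell = +2.90 V, n = 2.
log K = nE°cell / 0.0592 = (2)(+2.90) / 0.0592 = 98.0.

98.0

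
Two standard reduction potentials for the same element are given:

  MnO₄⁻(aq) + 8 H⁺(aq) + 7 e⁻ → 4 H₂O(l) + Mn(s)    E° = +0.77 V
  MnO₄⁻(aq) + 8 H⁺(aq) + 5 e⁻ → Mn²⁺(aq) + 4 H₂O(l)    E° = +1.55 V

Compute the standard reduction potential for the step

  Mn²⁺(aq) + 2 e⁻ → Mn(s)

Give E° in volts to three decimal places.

Sequential free energies add, so n₃E°₃ = n₁E°₁ + n₂E°₂.
With n₃ = 7, and the known step contributing 5×(+1.55) V, the unknown satisfies 2·E° = 7×(+0.77) − 5×(+1.55) = -2.360.
E° = -2.360 / 2 = -1.180 V.

-1.180 V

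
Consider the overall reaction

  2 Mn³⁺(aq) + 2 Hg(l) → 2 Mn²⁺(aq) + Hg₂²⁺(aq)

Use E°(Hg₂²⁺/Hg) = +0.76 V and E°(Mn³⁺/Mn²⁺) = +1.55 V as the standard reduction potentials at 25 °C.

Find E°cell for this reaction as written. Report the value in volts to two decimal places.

+0.79 V

The Mn³⁺/Mn²⁺ couple has the higher reduction potential, so it is the cathode; Hg₂²⁺/Hg is oxidised at the anode.
E°cell = E°(cathode) − E°(anode) = (+1.55) − (+0.76) = +0.79 V.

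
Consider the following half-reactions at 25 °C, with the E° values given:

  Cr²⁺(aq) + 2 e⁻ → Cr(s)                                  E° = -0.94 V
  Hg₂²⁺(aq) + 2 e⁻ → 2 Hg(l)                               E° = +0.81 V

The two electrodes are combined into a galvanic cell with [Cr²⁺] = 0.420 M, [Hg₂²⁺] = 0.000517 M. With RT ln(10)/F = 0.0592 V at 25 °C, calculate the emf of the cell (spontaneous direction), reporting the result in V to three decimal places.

+1.664 V

Hg₂²⁺/Hg is the cathode (higher E°), Cr²⁺/Cr the anode: E°cell = +0.81 − (-0.94) = +1.75 V, n = 2.
Overall: Hg₂²⁺(aq) + Cr(s) → 2 Hg(l) + Cr²⁺(aq)
Q = [Cr²⁺] / ([Hg₂²⁺]); log Q = 2.910.
E = E° − (0.0592/n) log Q = +1.75 − (0.0592/2)(2.910) = +1.664 V.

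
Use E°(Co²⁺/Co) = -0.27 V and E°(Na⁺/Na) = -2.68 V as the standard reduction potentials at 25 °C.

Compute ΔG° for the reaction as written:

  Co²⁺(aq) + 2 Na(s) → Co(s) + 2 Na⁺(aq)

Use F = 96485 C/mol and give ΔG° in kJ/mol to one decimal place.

-465.1 kJ/mol

As written, Co²⁺/Co is reduced (cathode) and Na⁺/Na is oxidised (anode), so E°cell = (-0.27) − (-2.68) = +2.41 V.
Balancing electrons gives n = 2.
ΔG° = −nFE° = −(2)(96485)(+2.41) = -465,058 J = -465.1 kJ/mol.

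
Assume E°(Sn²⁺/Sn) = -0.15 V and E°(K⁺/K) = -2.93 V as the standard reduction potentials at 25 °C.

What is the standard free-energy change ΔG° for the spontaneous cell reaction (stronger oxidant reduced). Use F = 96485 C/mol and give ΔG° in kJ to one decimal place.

Sn²⁺/Sn (E° = -0.15 V) is the cathode; K⁺/K (E° = -2.93 V) is the anode, so E°cell = +2.78 V.
Balancing electrons gives n = 2 (lcm of 2 and 1).
ΔG° = −nFE° = −(2)(96485)(+2.78) = -536,457 J = -536.5 kJ.

-536.5 kJ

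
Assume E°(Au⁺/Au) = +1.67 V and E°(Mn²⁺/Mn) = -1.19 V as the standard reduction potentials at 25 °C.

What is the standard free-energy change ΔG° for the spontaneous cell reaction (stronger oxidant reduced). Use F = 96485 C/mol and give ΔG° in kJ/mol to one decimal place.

-551.9 kJ/mol

Au⁺/Au (E° = +1.67 V) is the cathode; Mn²⁺/Mn (E° = -1.19 V) is the anode, so E°cell = +2.86 V.
Balancing electrons gives n = 2 (lcm of 1 and 2).
ΔG° = −nFE° = −(2)(96485)(+2.86) = -551,894 J = -551.9 kJ/mol.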